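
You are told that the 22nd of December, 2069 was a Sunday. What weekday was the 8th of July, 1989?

Saturday

Count forward from the earlier date (July 8, 1989) to the later (December 22, 2069):
From July 8, 1989 to July 8, 2069: 80 years, of which 20 contain a Feb 29 — 60×365 + 20×366 = 29220 days.
(2000 is a leap year (divisible by 400).)
July 2069: 31 − 8 = 23 days remain.
Then August (31), September (30), October (31), November (30): 31 + 30 + 31 + 30 = 122 days.
December 1–22, 2069: 22 days.
Residual: 167 days.
Total: 29387 days.
29387 mod 7 = 1, so 1 day before Sunday is Saturday.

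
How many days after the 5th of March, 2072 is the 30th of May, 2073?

451

Day-of-year of March 5, 2072: 65.
Day-of-year of May 30, 2073: 150.
2072 has 366 days, so 366 − 65 = 301 days remain in 2072.
Total: 301 + 150 = 451 days.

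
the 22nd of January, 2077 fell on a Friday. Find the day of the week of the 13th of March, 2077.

January 2077: 31 − 22 = 9 days remain.
Then February 2077 (28): 28 days.
March 1–13, 2077: 13 days.
Total: 9 + 28 + 13 = 50 days.
50 mod 7 = 1, so 1 day after Friday is Saturday.

Saturday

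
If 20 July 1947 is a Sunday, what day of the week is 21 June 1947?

Count forward from the earlier date (June 21, 1947) to the later (July 20, 1947):
June 1947: 30 − 21 = 9 days remain.
July 1–20, 1947: 20 days.
Total: 9 + 20 = 29 days.
29 mod 7 = 1, so 1 day before Sunday is Saturday.

Saturday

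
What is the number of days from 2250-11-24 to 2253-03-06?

833

Day-of-year of November 24, 2250: 328.
Day-of-year of March 6, 2253: 65.
2250 has 365 days, so 365 − 328 = 37 days remain in 2250.
Full years: 2251: 365; 2252: 366. Sum = 731.
Total: 37 + 731 + 65 = 833 days.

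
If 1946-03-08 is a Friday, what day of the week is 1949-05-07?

Saturday

Day-of-year of March 8, 1946: 67.
Day-of-year of May 7, 1949: 127.
1946 has 365 days, so 365 − 67 = 298 days remain in 1946.
Full years: 1947: 365; 1948: 366. Sum = 731.
Total: 298 + 731 + 127 = 1156 days.
1156 mod 7 = 1, so 1 day after Friday is Saturday.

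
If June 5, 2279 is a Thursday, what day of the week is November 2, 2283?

Day-of-year of June 5, 2279: 156.
Day-of-year of November 2, 2283: 306.
2279 has 365 days, so 365 − 156 = 209 days remain in 2279.
Full years: 2280: 366; 2281: 365; 2282: 365. Sum = 1096.
Total: 209 + 1096 + 306 = 1611 days.
1611 mod 7 = 1, so 1 day after Thursday is Friday.

Friday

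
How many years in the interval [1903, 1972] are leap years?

18

Years divisible by 4: 1904, 1908, …, 1972 — 18 in all.
No century exceptions apply. Count: 18.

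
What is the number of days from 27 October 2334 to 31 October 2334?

Within October 2334: 31 − 27 = 4 days.

4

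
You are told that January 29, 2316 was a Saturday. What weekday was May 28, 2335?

Tuesday

From January 29, 2316 to January 29, 2335: 19 years, of which 5 contain a Feb 29 — 14×365 + 5×366 = 6940 days.
January 2335: 31 − 29 = 2 days remain.
Then February 2335 (28), March (31), April (30): 28 + 31 + 30 = 89 days.
May 1–28, 2335: 28 days.
Residual: 119 days.
Total: 7059 days.
7059 mod 7 = 3, so 3 days after Saturday is Tuesday.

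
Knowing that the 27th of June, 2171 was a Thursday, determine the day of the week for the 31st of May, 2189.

Day-of-year of June 27, 2171: 178.
Day-of-year of May 31, 2189: 151.
2171 has 365 days, so 365 − 178 = 187 days remain in 2171.
Full years 2172–2188: 12 common + 5 leap = 12×365 + 5×366 = 6210 days.
Total: 187 + 6210 + 151 = 6548 days.
6548 mod 7 = 3, so 3 days after Thursday is Sunday.

Sunday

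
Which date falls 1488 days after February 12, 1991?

March 11, 1995

Count 1488 days after February 12, 1991:
February 12, 1991 → February 12, 1992: 365 days.
February 12, 1992 → February 12, 1993: 366 days (1992 is a leap year).
February 12, 1993 → February 12, 1994: 365 days.
February 12, 1994 → February 12, 1995: 365 days.
February 1995: 28 − 12 = 16 days remain (1995 is not a leap year, so February has 28 days).
March 1–11, 1995: 11 days.
Residual: 27 days.
Total: 1488 days.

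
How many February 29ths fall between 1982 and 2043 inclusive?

Years divisible by 4: 1984, 1988, …, 2040 — 15 in all.
2000 is divisible by 400, so still leap.
No century exceptions apply. Count: 15.

15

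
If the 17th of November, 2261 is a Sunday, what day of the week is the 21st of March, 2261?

Thursday

Count forward from the earlier date (March 21, 2261) to the later (November 17, 2261):
March 2261: 31 − 21 = 10 days remain.
Then April (30), May (31), June (30), July (31), August (31), September (30), October (31): 30 + 31 + 30 + 31 + 31 + 30 + 31 = 214 days.
November 1–17, 2261: 17 days.
Total: 10 + 214 + 17 = 241 days.
241 mod 7 = 3, so 3 days before Sunday is Thursday.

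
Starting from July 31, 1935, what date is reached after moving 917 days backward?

January 25, 1933

Count 917 days before July 31, 1935:
January 25, 1933 → January 25, 1934: 365 days.
January 25, 1934 → January 25, 1935: 365 days.
January 1935: 31 − 25 = 6 days remain.
Then February 1935 (28), March (31), April (30), May (31), June (30): 28 + 31 + 30 + 31 + 30 = 150 days.
July 1–31, 1935: 31 days.
Residual: 187 days.
Total: 917 days.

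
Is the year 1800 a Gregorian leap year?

No

1800 is not a leap year (divisible by 100 but not 400).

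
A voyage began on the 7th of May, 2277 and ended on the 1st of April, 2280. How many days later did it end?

1060

May 7, 2277 → May 7, 2278: 365 days.
May 7, 2278 → May 7, 2279: 365 days.
May 2279: 31 − 7 = 24 days remain.
Then 10 full months totalling 305 days.
April 1, 2280: 1 day.
Residual: 330 days.
Total: 1060 days.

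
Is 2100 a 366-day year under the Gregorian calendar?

2100 is not a leap year (divisible by 100 but not 400).

No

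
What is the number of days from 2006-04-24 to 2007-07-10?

April 2006: 30 − 24 = 6 days remain.
Then 14 full months totalling 426 days.
July 1–10, 2007: 10 days.
Total: 6 + 426 + 10 = 442 days.

442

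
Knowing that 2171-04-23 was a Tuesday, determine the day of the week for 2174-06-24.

Friday

April 23, 2171 → April 23, 2172: 366 days (2172 is a leap year).
April 23, 2172 → April 23, 2173: 365 days.
April 23, 2173 → April 23, 2174: 365 days.
April 2174: 30 − 23 = 7 days remain.
Then May (31): 31 days.
June 1–24, 2174: 24 days.
Residual: 62 days.
Total: 1158 days.
1158 mod 7 = 3, so 3 days after Tuesday is Friday.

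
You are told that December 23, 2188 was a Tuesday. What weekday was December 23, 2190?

Thursday

December 23, 2188 → December 23, 2189: 365 days.
December 23, 2189 → December 23, 2190: 365 days.
Total: 730 days.
730 mod 7 = 2, so 2 days after Tuesday is Thursday.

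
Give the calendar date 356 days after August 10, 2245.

August 1, 2246

Count 356 days after August 10, 2245:
Day-of-year of August 10, 2245: 222.
Day-of-year of August 1, 2246: 213.
2245 has 365 days, so 365 − 222 = 143 days remain in 2245.
Total: 143 + 213 = 356 days.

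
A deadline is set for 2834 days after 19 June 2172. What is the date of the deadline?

23 March 2180

Count 2834 days after June 19, 2172:
Day-of-year of June 19, 2172: 171.
Day-of-year of March 23, 2180: 83.
2172 has 366 days, so 366 − 171 = 195 days remain in 2172.
Full years 2173–2179: 6 common + 1 leap = 6×365 + 1×366 = 2556 days.
Total: 195 + 2556 + 83 = 2834 days.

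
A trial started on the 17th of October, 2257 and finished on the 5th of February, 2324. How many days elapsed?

24216

From October 17, 2257 to October 17, 2323: 66 years, of which 15 contain a Feb 29 — 51×365 + 15×366 = 24105 days.
(2300 is not a leap year (divisible by 100 but not 400).)
October 2323: 31 − 17 = 14 days remain.
Then November (30), December (31), January (31): 30 + 31 + 31 = 92 days.
February 1–5, 2324: 5 days (2324 is a leap year).
Residual: 111 days.
Total: 24216 days.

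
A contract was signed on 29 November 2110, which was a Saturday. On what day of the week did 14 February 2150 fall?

Saturday

From November 29, 2110 to November 29, 2149: 39 years, of which 10 contain a Feb 29 — 29×365 + 10×366 = 14245 days.
November 2149: 30 − 29 = 1 day remains.
Then December (31), January (31): 31 + 31 = 62 days.
February 1–14, 2150: 14 days (2150 is not a leap year).
Residual: 77 days.
Total: 14322 days.
14322 is a multiple of 7, so 14 February 2150 falls on the same weekday: Saturday.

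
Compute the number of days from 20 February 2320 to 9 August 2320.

February 2320: 29 − 20 = 9 days remain (2320 is a leap year, so February has 29 days).
Then March (31), April (30), May (31), June (30), July (31): 31 + 30 + 31 + 30 + 31 = 153 days.
August 1–9, 2320: 9 days.
Total: 9 + 153 + 9 = 171 days.

171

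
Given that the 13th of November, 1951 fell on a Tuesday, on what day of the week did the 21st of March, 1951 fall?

Wednesday

Count forward from the earlier date (March 21, 1951) to the later (November 13, 1951):
March 1951: 31 − 21 = 10 days remain.
Then April (30), May (31), June (30), July (31), August (31), September (30), October (31): 30 + 31 + 30 + 31 + 31 + 30 + 31 = 214 days.
November 1–13, 1951: 13 days.
Total: 10 + 214 + 13 = 237 days.
237 mod 7 = 6, so 6 days before Tuesday is Wednesday.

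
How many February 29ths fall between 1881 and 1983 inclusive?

Years divisible by 4: 1884, 1888, …, 1980 — 25 in all.
Of these, 1900 is divisible by 100 but not 400, so not leap.
Leap years: 25 − 1 = 24.

24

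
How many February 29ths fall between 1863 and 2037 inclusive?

Years divisible by 4: 1864, 1868, …, 2036 — 44 in all.
Of these, 1900 is divisible by 100 but not 400, so not leap.
2000 is divisible by 400, so still leap.
Leap years: 44 − 1 = 43.

43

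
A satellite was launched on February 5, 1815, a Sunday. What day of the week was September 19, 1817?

Friday

Day-of-year of February 5, 1815: 36.
Day-of-year of September 19, 1817: 262.
1815 has 365 days, so 365 − 36 = 329 days remain in 1815.
Full years: 1816: 366. Sum = 366.
Total: 329 + 366 + 262 = 957 days.
957 mod 7 = 5, so 5 days after Sunday is Friday.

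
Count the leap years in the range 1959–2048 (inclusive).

Years divisible by 4: 1960, 1964, …, 2048 — 23 in all.
2000 is divisible by 400, so still leap.
No century exceptions apply. Count: 23.

23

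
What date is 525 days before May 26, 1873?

December 18, 1871

Count 525 days before May 26, 1873:
December 18, 1871 → December 18, 1872: 366 days (1872 is a leap year).
December 1872: 31 − 18 = 13 days remain.
Then January (31), February 1873 (28), March (31), April (30): 31 + 28 + 31 + 30 = 120 days.
May 1–26, 1873: 26 days.
Residual: 159 days.
Total: 525 days.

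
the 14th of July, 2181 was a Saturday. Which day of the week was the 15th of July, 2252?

Thursday

Day-of-year of July 14, 2181: 195.
Day-of-year of July 15, 2252: 197.
2181 has 365 days, so 365 − 195 = 170 days remain in 2181.
Full years 2182–2251: 54 common + 16 leap = 54×365 + 16×366 = 25566 days.
Total: 170 + 25566 + 197 = 25933 days.
25933 mod 7 = 5, so 5 days after Saturday is Thursday.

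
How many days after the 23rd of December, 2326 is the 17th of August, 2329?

Day-of-year of December 23, 2326: 357.
Day-of-year of August 17, 2329: 229.
2326 has 365 days, so 365 − 357 = 8 days remain in 2326.
Full years: 2327: 365; 2328: 366. Sum = 731.
Total: 8 + 731 + 229 = 968 days.

968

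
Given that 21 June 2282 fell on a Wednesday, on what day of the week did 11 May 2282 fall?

Thursday

Count forward from the earlier date (May 11, 2282) to the later (June 21, 2282):
May 2282: 31 − 11 = 20 days remain.
June 1–21, 2282: 21 days.
Total: 20 + 21 = 41 days.
41 mod 7 = 6, so 6 days before Wednesday is Thursday.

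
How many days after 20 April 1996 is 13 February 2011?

5412

Day-of-year of April 20, 1996: 111.
Day-of-year of February 13, 2011: 44.
1996 has 366 days, so 366 − 111 = 255 days remain in 1996.
Full years 1997–2010: 11 common + 3 leap = 11×365 + 3×366 = 5113 days.
Total: 255 + 5113 + 44 = 5412 days.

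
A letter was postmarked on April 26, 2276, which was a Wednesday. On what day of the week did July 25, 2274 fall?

Saturday

Count forward from the earlier date (July 25, 2274) to the later (April 26, 2276):
July 2274: 31 − 25 = 6 days remain.
Then 20 full months totalling 609 days.
April 1–26, 2276: 26 days.
Total: 6 + 609 + 26 = 641 days.
641 mod 7 = 4, so 4 days before Wednesday is Saturday.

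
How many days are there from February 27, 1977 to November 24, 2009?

From February 27, 1977 to February 27, 2009: 32 years, of which 8 contain a Feb 29 — 24×365 + 8×366 = 11688 days.
(2000 is a leap year (divisible by 400).)
February 2009: 28 − 27 = 1 day remains (2009 is not a leap year, so February has 28 days).
Then March (31), April (30), May (31), June (30), July (31), August (31), September (30), October (31): 31 + 30 + 31 + 30 + 31 + 31 + 30 + 31 = 245 days.
November 1–24, 2009: 24 days.
Residual: 270 days.
Total: 11958 days.

11958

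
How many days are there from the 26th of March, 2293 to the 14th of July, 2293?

March 2293: 31 − 26 = 5 days remain.
Then April (30), May (31), June (30): 30 + 31 + 30 = 91 days.
July 1–14, 2293: 14 days.
Total: 5 + 91 + 14 = 110 days.

110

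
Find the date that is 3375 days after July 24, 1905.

October 20, 1914

Count 3375 days after July 24, 1905:
From July 24, 1905 to July 24, 1914: 9 years, of which 2 contain a Feb 29 — 7×365 + 2×366 = 3287 days.
July 1914: 31 − 24 = 7 days remain.
Then August (31), September (30): 31 + 30 = 61 days.
October 1–20, 1914: 20 days.
Residual: 88 days.
Total: 3375 days.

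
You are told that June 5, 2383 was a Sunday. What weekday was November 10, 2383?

Thursday

June 2383: 30 − 5 = 25 days remain.
Then July (31), August (31), September (30), October (31): 31 + 31 + 30 + 31 = 123 days.
November 1–10, 2383: 10 days.
Total: 25 + 123 + 10 = 158 days.
158 mod 7 = 4, so 4 days after Sunday is Thursday.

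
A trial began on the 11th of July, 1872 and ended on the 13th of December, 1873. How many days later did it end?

520

July 1872: 31 − 11 = 20 days remain.
Then 16 full months totalling 487 days.
December 1–13, 1873: 13 days.
Total: 20 + 487 + 13 = 520 days.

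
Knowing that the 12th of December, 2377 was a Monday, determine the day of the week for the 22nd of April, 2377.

Count forward from the earlier date (April 22, 2377) to the later (December 12, 2377):
April 2377: 30 − 22 = 8 days remain.
Then May (31), June (30), July (31), August (31), September (30), October (31), November (30): 31 + 30 + 31 + 31 + 30 + 31 + 30 = 214 days.
December 1–12, 2377: 12 days.
Total: 8 + 214 + 12 = 234 days.
234 mod 7 = 3, so 3 days before Monday is Friday.

Friday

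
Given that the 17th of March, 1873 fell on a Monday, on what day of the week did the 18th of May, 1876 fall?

March 17, 1873 → March 17, 1874: 365 days.
March 17, 1874 → March 17, 1875: 365 days.
March 17, 1875 → March 17, 1876: 366 days (1876 is a leap year).
March 1876: 31 − 17 = 14 days remain.
Then April (30): 30 days.
May 1–18, 1876: 18 days.
Residual: 62 days.
Total: 1158 days.
1158 mod 7 = 3, so 3 days after Monday is Thursday.

Thursday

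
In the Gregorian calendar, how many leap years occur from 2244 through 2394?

37

Years divisible by 4: 2244, 2248, …, 2392 — 38 in all.
Of these, 2300 is divisible by 100 but not 400, so not leap.
Leap years: 38 − 1 = 37.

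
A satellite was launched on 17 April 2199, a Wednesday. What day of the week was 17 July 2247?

From April 17, 2199 to April 17, 2247: 48 years, of which 11 contain a Feb 29 — 37×365 + 11×366 = 17531 days.
(2200 is not a leap year (divisible by 100 but not 400).)
April 2247: 30 − 17 = 13 days remain.
Then May (31), June (30): 31 + 30 = 61 days.
July 1–17, 2247: 17 days.
Residual: 91 days.
Total: 17622 days.
17622 mod 7 = 3, so 3 days after Wednesday is Saturday.

Saturday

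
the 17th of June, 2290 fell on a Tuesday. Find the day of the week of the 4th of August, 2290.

Monday

June 2290: 30 − 17 = 13 days remain.
Then July (31): 31 days.
August 1–4, 2290: 4 days.
Total: 13 + 31 + 4 = 48 days.
48 mod 7 = 6, so 6 days after Tuesday is Monday.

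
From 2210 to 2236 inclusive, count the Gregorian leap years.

7

Years divisible by 4 in [2210, 2236]: 2212, 2216, 2220, 2224, 2228, 2232, 2236.
No century exceptions apply. Count: 7.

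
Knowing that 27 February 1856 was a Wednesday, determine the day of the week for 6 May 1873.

Tuesday

Day-of-year of February 27, 1856: 58.
Day-of-year of May 6, 1873: 126.
1856 has 366 days, so 366 − 58 = 308 days remain in 1856.
Full years 1857–1872: 12 common + 4 leap = 12×365 + 4×366 = 5844 days.
Total: 308 + 5844 + 126 = 6278 days.
6278 mod 7 = 6, so 6 days after Wednesday is Tuesday.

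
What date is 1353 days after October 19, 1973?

July 3, 1977

Count 1353 days after October 19, 1973:
October 19, 1973 → October 19, 1974: 365 days.
October 19, 1974 → October 19, 1975: 365 days.
October 19, 1975 → October 19, 1976: 366 days (1976 is a leap year).
October 1976: 31 − 19 = 12 days remain.
Then November (30), December (31), January (31), February 1977 (28), March (31), April (30), May (31), June (30): 30 + 31 + 31 + 28 + 31 + 30 + 31 + 30 = 242 days.
July 1–3, 1977: 3 days.
Residual: 257 days.
Total: 1353 days.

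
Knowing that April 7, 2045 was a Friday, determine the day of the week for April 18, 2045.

Within April 2045: 18 − 7 = 11 days.
11 mod 7 = 4, so 4 days after Friday is Tuesday.

Tuesday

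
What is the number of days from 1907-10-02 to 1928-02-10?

7436

From October 2, 1907 to October 2, 1927: 20 years, of which 5 contain a Feb 29 — 15×365 + 5×366 = 7305 days.
October 1927: 31 − 2 = 29 days remain.
Then November (30), December (31), January (31): 30 + 31 + 31 = 92 days.
February 1–10, 1928: 10 days (1928 is a leap year).
Residual: 131 days.
Total: 7436 days.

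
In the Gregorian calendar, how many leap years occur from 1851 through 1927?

Years divisible by 4: 1852, 1856, …, 1924 — 19 in all.
Of these, 1900 is divisible by 100 but not 400, so not leap.
Leap years: 19 − 1 = 18.

18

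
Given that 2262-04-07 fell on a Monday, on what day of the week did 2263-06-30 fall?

April 7, 2262 → April 7, 2263: 365 days.
April 2263: 30 − 7 = 23 days remain.
Then May (31): 31 days.
June 1–30, 2263: 30 days.
Residual: 84 days.
Total: 449 days.
449 mod 7 = 1, so 1 day after Monday is Tuesday.

Tuesday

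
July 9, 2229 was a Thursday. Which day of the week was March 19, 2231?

Saturday

July 2229: 31 − 9 = 22 days remain.
Then 19 full months totalling 577 days.
March 1–19, 2231: 19 days.
Total: 22 + 577 + 19 = 618 days.
618 mod 7 = 2, so 2 days after Thursday is Saturday.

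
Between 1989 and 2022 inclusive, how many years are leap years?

8

Years divisible by 4 in [1989, 2022]: 1992, 1996, 2000, 2004, 2008, 2012, 2016, 2020.
2000 is divisible by 400, so still leap.
No century exceptions apply. Count: 8.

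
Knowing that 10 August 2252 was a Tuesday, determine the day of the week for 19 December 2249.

Wednesday

Count forward from the earlier date (December 19, 2249) to the later (August 10, 2252):
December 19, 2249 → December 19, 2250: 365 days.
December 19, 2250 → December 19, 2251: 365 days.
December 2251: 31 − 19 = 12 days remain.
Then January (31), February 2252 (29), March (31), April (30), May (31), June (30), July (31): 31 + 29 + 31 + 30 + 31 + 30 + 31 = 213 days.
August 1–10, 2252: 10 days.
Residual: 235 days.
Total: 965 days.
965 mod 7 = 6, so 6 days before Tuesday is Wednesday.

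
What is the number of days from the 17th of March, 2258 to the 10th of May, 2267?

Day-of-year of March 17, 2258: 76.
Day-of-year of May 10, 2267: 130.
2258 has 365 days, so 365 − 76 = 289 days remain in 2258.
Full years 2259–2266: 6 common + 2 leap = 6×365 + 2×366 = 2922 days.
Total: 289 + 2922 + 130 = 3341 days.

3341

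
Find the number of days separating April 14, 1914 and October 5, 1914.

174

April 1914: 30 − 14 = 16 days remain.
Then May (31), June (30), July (31), August (31), September (30): 31 + 30 + 31 + 31 + 30 = 153 days.
October 1–5, 1914: 5 days.
Total: 16 + 153 + 5 = 174 days.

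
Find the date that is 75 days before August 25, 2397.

June 11, 2397

Count 75 days before August 25, 2397:
June 2397: 30 − 11 = 19 days remain.
Then July (31): 31 days.
August 1–25, 2397: 25 days.
Total: 19 + 31 + 25 = 75 days.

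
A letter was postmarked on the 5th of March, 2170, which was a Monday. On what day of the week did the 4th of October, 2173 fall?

March 5, 2170 → March 5, 2171: 365 days.
March 5, 2171 → March 5, 2172: 366 days (2172 is a leap year).
March 5, 2172 → March 5, 2173: 365 days.
March 2173: 31 − 5 = 26 days remain.
Then April (30), May (31), June (30), July (31), August (31), September (30): 30 + 31 + 30 + 31 + 31 + 30 = 183 days.
October 1–4, 2173: 4 days.
Residual: 213 days.
Total: 1309 days.
1309 is a multiple of 7, so the 4th of October, 2173 falls on the same weekday: Monday.

Monday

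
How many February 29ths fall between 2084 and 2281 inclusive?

48

Years divisible by 4: 2084, 2088, …, 2280 — 50 in all.
Of these, 2100, 2200 are divisible by 100 but not 400, so not leap.
Leap years: 50 − 2 = 48.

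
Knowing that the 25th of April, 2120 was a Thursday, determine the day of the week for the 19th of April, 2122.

Sunday

Day-of-year of April 25, 2120: 116.
Day-of-year of April 19, 2122: 109.
2120 has 366 days, so 366 − 116 = 250 days remain in 2120.
Full years: 2121: 365. Sum = 365.
Total: 250 + 365 + 109 = 724 days.
724 mod 7 = 3, so 3 days after Thursday is Sunday.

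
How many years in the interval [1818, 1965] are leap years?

36

Years divisible by 4: 1820, 1824, …, 1964 — 37 in all.
Of these, 1900 is divisible by 100 but not 400, so not leap.
Leap years: 37 − 1 = 36.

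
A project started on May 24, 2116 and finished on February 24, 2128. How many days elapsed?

4293

From May 24, 2116 to May 24, 2127: 11 years, of which 2 contain a Feb 29 — 9×365 + 2×366 = 4017 days.
May 2127: 31 − 24 = 7 days remain.
Then June (30), July (31), August (31), September (30), October (31), November (30), December (31), January (31): 30 + 31 + 31 + 30 + 31 + 30 + 31 + 31 = 245 days.
February 1–24, 2128: 24 days (2128 is a leap year).
Residual: 276 days.
Total: 4293 days.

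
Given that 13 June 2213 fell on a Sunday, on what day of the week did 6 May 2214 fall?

June 2213: 30 − 13 = 17 days remain.
Then 10 full months totalling 304 days.
May 1–6, 2214: 6 days.
Residual: 327 days.
Total: 327 days.
327 mod 7 = 5, so 5 days after Sunday is Friday.

Friday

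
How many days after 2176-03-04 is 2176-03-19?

15

Within March 2176: 19 − 4 = 15 days.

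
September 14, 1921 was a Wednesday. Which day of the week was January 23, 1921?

Count forward from the earlier date (January 23, 1921) to the later (September 14, 1921):
January 1921: 31 − 23 = 8 days remain.
Then February 1921 (28), March (31), April (30), May (31), June (30), July (31), August (31): 28 + 31 + 30 + 31 + 30 + 31 + 31 = 212 days.
September 1–14, 1921: 14 days.
Total: 8 + 212 + 14 = 234 days.
234 mod 7 = 3, so 3 days before Wednesday is Sunday.

Sunday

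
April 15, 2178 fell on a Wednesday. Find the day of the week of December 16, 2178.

April 2178: 30 − 15 = 15 days remain.
Then May (31), June (30), July (31), August (31), September (30), October (31), November (30): 31 + 30 + 31 + 31 + 30 + 31 + 30 = 214 days.
December 1–16, 2178: 16 days.
Total: 15 + 214 + 16 = 245 days.
245 is a multiple of 7, so December 16, 2178 falls on the same weekday: Wednesday.

Wednesday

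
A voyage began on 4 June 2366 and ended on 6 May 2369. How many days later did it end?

Day-of-year of June 4, 2366: 155.
Day-of-year of May 6, 2369: 126.
2366 has 365 days, so 365 − 155 = 210 days remain in 2366.
Full years: 2367: 365; 2368: 366. Sum = 731.
Total: 210 + 731 + 126 = 1067 days.

1067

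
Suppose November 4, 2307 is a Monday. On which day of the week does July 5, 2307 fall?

Friday

Count forward from the earlier date (July 5, 2307) to the later (November 4, 2307):
July 2307: 31 − 5 = 26 days remain.
Then August (31), September (30), October (31): 31 + 30 + 31 = 92 days.
November 1–4, 2307: 4 days.
Total: 26 + 92 + 4 = 122 days.
122 mod 7 = 3, so 3 days before Monday is Friday.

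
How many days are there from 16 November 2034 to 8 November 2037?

Day-of-year of November 16, 2034: 320.
Day-of-year of November 8, 2037: 312.
2034 has 365 days, so 365 − 320 = 45 days remain in 2034.
Full years: 2035: 365; 2036: 366. Sum = 731.
Total: 45 + 731 + 312 = 1088 days.

1088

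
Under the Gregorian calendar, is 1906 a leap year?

No

1906 is not a leap year.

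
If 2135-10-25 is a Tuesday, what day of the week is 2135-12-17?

Saturday

October 2135: 31 − 25 = 6 days remain.
Then November (30): 30 days.
December 1–17, 2135: 17 days.
Total: 6 + 30 + 17 = 53 days.
53 mod 7 = 4, so 4 days after Tuesday is Saturday.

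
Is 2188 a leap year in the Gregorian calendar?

Yes

2188 is a leap year.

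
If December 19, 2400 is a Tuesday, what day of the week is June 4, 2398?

Thursday

Count forward from the earlier date (June 4, 2398) to the later (December 19, 2400):
Day-of-year of June 4, 2398: 155.
Day-of-year of December 19, 2400: 354.
2398 has 365 days, so 365 − 155 = 210 days remain in 2398.
Full years: 2399: 365. Sum = 365.
Total: 210 + 365 + 354 = 929 days.
929 mod 7 = 5, so 5 days before Tuesday is Thursday.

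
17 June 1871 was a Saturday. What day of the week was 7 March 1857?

Saturday

Count forward from the earlier date (March 7, 1857) to the later (June 17, 1871):
Day-of-year of March 7, 1857: 66.
Day-of-year of June 17, 1871: 168.
1857 has 365 days, so 365 − 66 = 299 days remain in 1857.
Full years 1858–1870: 10 common + 3 leap = 10×365 + 3×366 = 4748 days.
Total: 299 + 4748 + 168 = 5215 days.
5215 is a multiple of 7, so 7 March 1857 falls on the same weekday: Saturday.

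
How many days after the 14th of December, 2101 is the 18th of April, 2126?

Day-of-year of December 14, 2101: 348.
Day-of-year of April 18, 2126: 108.
2101 has 365 days, so 365 − 348 = 17 days remain in 2101.
Full years 2102–2125: 18 common + 6 leap = 18×365 + 6×366 = 8766 days.
Total: 17 + 8766 + 108 = 8891 days.

8891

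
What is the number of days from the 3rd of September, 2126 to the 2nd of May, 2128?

Day-of-year of September 3, 2126: 246.
Day-of-year of May 2, 2128: 123.
2126 has 365 days, so 365 − 246 = 119 days remain in 2126.
Full years: 2127: 365. Sum = 365.
Total: 119 + 365 + 123 = 607 days.

607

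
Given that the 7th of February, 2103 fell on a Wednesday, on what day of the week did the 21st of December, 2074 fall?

Friday

Count forward from the earlier date (December 21, 2074) to the later (February 7, 2103):
Day-of-year of December 21, 2074: 355.
Day-of-year of February 7, 2103: 38.
2074 has 365 days, so 365 − 355 = 10 days remain in 2074.
Full years 2075–2102: 22 common + 6 leap = 22×365 + 6×366 = 10226 days.
Total: 10 + 10226 + 38 = 10274 days.
10274 mod 7 = 5, so 5 days before Wednesday is Friday.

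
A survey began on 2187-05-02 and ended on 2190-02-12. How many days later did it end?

1017

Day-of-year of May 2, 2187: 122.
Day-of-year of February 12, 2190: 43.
2187 has 365 days, so 365 − 122 = 243 days remain in 2187.
Full years: 2188: 366; 2189: 365. Sum = 731.
Total: 243 + 731 + 43 = 1017 days.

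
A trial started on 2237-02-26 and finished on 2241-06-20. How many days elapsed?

1575

February 26, 2237 → February 26, 2238: 365 days.
February 26, 2238 → February 26, 2239: 365 days.
February 26, 2239 → February 26, 2240: 365 days.
February 26, 2240 → February 26, 2241: 366 days (2240 is a leap year).
February 2241: 28 − 26 = 2 days remain (2241 is not a leap year, so February has 28 days).
Then March (31), April (30), May (31): 31 + 30 + 31 = 92 days.
June 1–20, 2241: 20 days.
Residual: 114 days.
Total: 1575 days.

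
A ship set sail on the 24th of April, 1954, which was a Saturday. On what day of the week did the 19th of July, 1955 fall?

Tuesday

April 24, 1954 → April 24, 1955: 365 days.
April 1955: 30 − 24 = 6 days remain.
Then May (31), June (30): 31 + 30 = 61 days.
July 1–19, 1955: 19 days.
Residual: 86 days.
Total: 451 days.
451 mod 7 = 3, so 3 days after Saturday is Tuesday.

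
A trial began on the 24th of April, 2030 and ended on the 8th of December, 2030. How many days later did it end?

April 2030: 30 − 24 = 6 days remain.
Then May (31), June (30), July (31), August (31), September (30), October (31), November (30): 31 + 30 + 31 + 31 + 30 + 31 + 30 = 214 days.
December 1–8, 2030: 8 days.
Total: 6 + 214 + 8 = 228 days.

228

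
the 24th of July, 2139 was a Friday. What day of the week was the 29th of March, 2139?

Sunday

Count forward from the earlier date (March 29, 2139) to the later (July 24, 2139):
March 2139: 31 − 29 = 2 days remain.
Then April (30), May (31), June (30): 30 + 31 + 30 = 91 days.
July 1–24, 2139: 24 days.
Total: 2 + 91 + 24 = 117 days.
117 mod 7 = 5, so 5 days before Friday is Sunday.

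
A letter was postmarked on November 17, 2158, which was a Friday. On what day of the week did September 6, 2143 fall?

Count forward from the earlier date (September 6, 2143) to the later (November 17, 2158):
From September 6, 2143 to September 6, 2158: 15 years, of which 4 contain a Feb 29 — 11×365 + 4×366 = 5479 days.
September 2158: 30 − 6 = 24 days remain.
Then October (31): 31 days.
November 1–17, 2158: 17 days.
Residual: 72 days.
Total: 5551 days.
5551 is a multiple of 7, so September 6, 2143 falls on the same weekday: Friday.

Friday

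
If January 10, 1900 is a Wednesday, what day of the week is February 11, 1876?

Count forward from the earlier date (February 11, 1876) to the later (January 10, 1900):
Day-of-year of February 11, 1876: 42.
Day-of-year of January 10, 1900: 10.
1876 has 366 days, so 366 − 42 = 324 days remain in 1876.
Full years 1877–1899: 18 common + 5 leap = 18×365 + 5×366 = 8400 days.
Total: 324 + 8400 + 10 = 8734 days.
8734 mod 7 = 5, so 5 days before Wednesday is Friday.

Friday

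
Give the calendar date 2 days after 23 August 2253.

25 August 2253

Count 2 days after August 23, 2253:
Within August 2253: 25 − 23 = 2 days.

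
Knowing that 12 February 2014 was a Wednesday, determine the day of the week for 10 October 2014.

Friday

February 2014: 28 − 12 = 16 days remain (2014 is not a leap year, so February has 28 days).
Then March (31), April (30), May (31), June (30), July (31), August (31), September (30): 31 + 30 + 31 + 30 + 31 + 31 + 30 = 214 days.
October 1–10, 2014: 10 days.
Total: 16 + 214 + 10 = 240 days.
240 mod 7 = 2, so 2 days after Wednesday is Friday.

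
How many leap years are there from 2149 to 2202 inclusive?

12

Years divisible by 4: 2152, 2156, …, 2200 — 13 in all.
Of these, 2200 is divisible by 100 but not 400, so not leap.
Leap years: 13 − 1 = 12.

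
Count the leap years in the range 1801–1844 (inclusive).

11

Years divisible by 4 in [1801, 1844]: 1804, 1808, 1812, 1816, 1820, 1824, 1828, 1832, 1836, 1840, 1844.
No century exceptions apply. Count: 11.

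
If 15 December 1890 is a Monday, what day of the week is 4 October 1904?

Tuesday

From December 15, 1890 to December 15, 1903: 13 years, of which 2 contain a Feb 29 — 11×365 + 2×366 = 4747 days.
(1900 is not a leap year (divisible by 100 but not 400).)
December 1903: 31 − 15 = 16 days remain.
Then 9 full months totalling 274 days.
October 1–4, 1904: 4 days.
Residual: 294 days.
Total: 5041 days.
5041 mod 7 = 1, so 1 day after Monday is Tuesday.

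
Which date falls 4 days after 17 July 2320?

21 July 2320

Count 4 days after July 17, 2320:
Within July 2320: 21 − 17 = 4 days.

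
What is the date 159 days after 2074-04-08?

2074-09-14

Count 159 days after April 8, 2074:
April 2074: 30 − 8 = 22 days remain.
Then May (31), June (30), July (31), August (31): 31 + 30 + 31 + 31 = 123 days.
September 1–14, 2074: 14 days.
Total: 22 + 123 + 14 = 159 days.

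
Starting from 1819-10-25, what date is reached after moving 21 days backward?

1819-10-04

Count 21 days before October 25, 1819:
Within October 1819: 25 − 4 = 21 days.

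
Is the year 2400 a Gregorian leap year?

2400 is a leap year (divisible by 400).

Yes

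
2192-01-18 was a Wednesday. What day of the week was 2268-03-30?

From January 18, 2192 to January 18, 2268: 76 years, of which 18 contain a Feb 29 — 58×365 + 18×366 = 27758 days.
(2200 is not a leap year (divisible by 100 but not 400).)
January 2268: 31 − 18 = 13 days remain.
Then February 2268 (29): 29 days.
March 1–30, 2268: 30 days.
Residual: 72 days.
Total: 27830 days.
27830 mod 7 = 5, so 5 days after Wednesday is Monday.

Monday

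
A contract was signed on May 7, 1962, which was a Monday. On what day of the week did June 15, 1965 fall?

Tuesday

May 7, 1962 → May 7, 1963: 365 days.
May 7, 1963 → May 7, 1964: 366 days (1964 is a leap year).
May 7, 1964 → May 7, 1965: 365 days.
May 1965: 31 − 7 = 24 days remain.
June 1–15, 1965: 15 days.
Residual: 39 days.
Total: 1135 days.
1135 mod 7 = 1, so 1 day after Monday is Tuesday.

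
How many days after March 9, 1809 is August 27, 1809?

171

March 1809: 31 − 9 = 22 days remain.
Then April (30), May (31), June (30), July (31): 30 + 31 + 30 + 31 = 122 days.
August 1–27, 1809: 27 days.
Total: 22 + 122 + 27 = 171 days.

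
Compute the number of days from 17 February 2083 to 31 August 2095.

4578

From February 17, 2083 to February 17, 2095: 12 years, of which 3 contain a Feb 29 — 9×365 + 3×366 = 4383 days.
February 2095: 28 − 17 = 11 days remain (2095 is not a leap year, so February has 28 days).
Then March (31), April (30), May (31), June (30), July (31): 31 + 30 + 31 + 30 + 31 = 153 days.
August 1–31, 2095: 31 days.
Residual: 195 days.
Total: 4578 days.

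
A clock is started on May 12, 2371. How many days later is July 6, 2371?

May 2371: 31 − 12 = 19 days remain.
Then June (30): 30 days.
July 1–6, 2371: 6 days.
Total: 19 + 30 + 6 = 55 days.

55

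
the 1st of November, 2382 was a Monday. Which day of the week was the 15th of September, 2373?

Saturday

Count forward from the earlier date (September 15, 2373) to the later (November 1, 2382):
Day-of-year of September 15, 2373: 258.
Day-of-year of November 1, 2382: 305.
2373 has 365 days, so 365 − 258 = 107 days remain in 2373.
Full years 2374–2381: 6 common + 2 leap = 6×365 + 2×366 = 2922 days.
Total: 107 + 2922 + 305 = 3334 days.
3334 mod 7 = 2, so 2 days before Monday is Saturday.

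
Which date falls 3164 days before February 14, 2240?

June 17, 2231

Count 3164 days before February 14, 2240:
Day-of-year of June 17, 2231: 168.
Day-of-year of February 14, 2240: 45.
2231 has 365 days, so 365 − 168 = 197 days remain in 2231.
Full years 2232–2239: 6 common + 2 leap = 6×365 + 2×366 = 2922 days.
Total: 197 + 2922 + 45 = 3164 days.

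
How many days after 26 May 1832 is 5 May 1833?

May 1832: 31 − 26 = 5 days remain.
Then 11 full months totalling 334 days.
May 1–5, 1833: 5 days.
Total: 5 + 334 + 5 = 344 days.

344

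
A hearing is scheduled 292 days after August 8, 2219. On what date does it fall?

May 26, 2220

Count 292 days after August 8, 2219:
August 2219: 31 − 8 = 23 days remain.
Then September (30), October (31), November (30), December (31), January (31), February 2220 (29), March (31), April (30): 30 + 31 + 30 + 31 + 31 + 29 + 31 + 30 = 243 days.
May 1–26, 2220: 26 days.
Total: 23 + 243 + 26 = 292 days.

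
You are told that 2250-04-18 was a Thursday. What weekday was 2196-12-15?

Count forward from the earlier date (December 15, 2196) to the later (April 18, 2250):
Day-of-year of December 15, 2196: 350.
Day-of-year of April 18, 2250: 108.
2196 has 366 days, so 366 − 350 = 16 days remain in 2196.
Full years 2197–2249: 41 common + 12 leap = 41×365 + 12×366 = 19357 days.
Total: 16 + 19357 + 108 = 19481 days.
19481 is a multiple of 7, so 2196-12-15 falls on the same weekday: Thursday.

Thursday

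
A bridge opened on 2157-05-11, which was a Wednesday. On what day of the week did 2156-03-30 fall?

Tuesday

Count forward from the earlier date (March 30, 2156) to the later (May 11, 2157):
Day-of-year of March 30, 2156: 90.
Day-of-year of May 11, 2157: 131.
2156 has 366 days, so 366 − 90 = 276 days remain in 2156.
Total: 276 + 131 = 407 days.
407 mod 7 = 1, so 1 day before Wednesday is Tuesday.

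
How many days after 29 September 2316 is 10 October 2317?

376

Day-of-year of September 29, 2316: 273.
Day-of-year of October 10, 2317: 283.
2316 has 366 days, so 366 − 273 = 93 days remain in 2316.
Total: 93 + 283 = 376 days.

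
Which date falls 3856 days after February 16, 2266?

September 7, 2276

Count 3856 days after February 16, 2266:
From February 16, 2266 to February 16, 2276: 10 years, of which 2 contain a Feb 29 — 8×365 + 2×366 = 3652 days.
February 2276: 29 − 16 = 13 days remain (2276 is a leap year, so February has 29 days).
Then March (31), April (30), May (31), June (30), July (31), August (31): 31 + 30 + 31 + 30 + 31 + 31 = 184 days.
September 1–7, 2276: 7 days.
Residual: 204 days.
Total: 3856 days.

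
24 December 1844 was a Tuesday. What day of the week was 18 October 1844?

Count forward from the earlier date (October 18, 1844) to the later (December 24, 1844):
October 1844: 31 − 18 = 13 days remain.
Then November (30): 30 days.
December 1–24, 1844: 24 days.
Total: 13 + 30 + 24 = 67 days.
67 mod 7 = 4, so 4 days before Tuesday is Friday.

Friday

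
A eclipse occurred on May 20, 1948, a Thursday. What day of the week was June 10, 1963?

Monday

From May 20, 1948 to May 20, 1963: 15 years, of which 3 contain a Feb 29 — 12×365 + 3×366 = 5478 days.
May 1963: 31 − 20 = 11 days remain.
June 1–10, 1963: 10 days.
Residual: 21 days.
Total: 5499 days.
5499 mod 7 = 4, so 4 days after Thursday is Monday.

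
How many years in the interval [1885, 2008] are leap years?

Years divisible by 4: 1888, 1892, …, 2008 — 31 in all.
Of these, 1900 is divisible by 100 but not 400, so not leap.
2000 is divisible by 400, so still leap.
Leap years: 31 − 1 = 30.

30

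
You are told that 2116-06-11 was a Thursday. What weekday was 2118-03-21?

Monday

June 11, 2116 → June 11, 2117: 365 days.
June 2117: 30 − 11 = 19 days remain.
Then July (31), August (31), September (30), October (31), November (30), December (31), January (31), February 2118 (28): 31 + 31 + 30 + 31 + 30 + 31 + 31 + 28 = 243 days.
March 1–21, 2118: 21 days.
Residual: 283 days.
Total: 648 days.
648 mod 7 = 4, so 4 days after Thursday is Monday.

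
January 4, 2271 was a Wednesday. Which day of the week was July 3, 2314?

Friday

From January 4, 2271 to January 4, 2314: 43 years, of which 10 contain a Feb 29 — 33×365 + 10×366 = 15705 days.
(2300 is not a leap year (divisible by 100 but not 400).)
January 2314: 31 − 4 = 27 days remain.
Then February 2314 (28), March (31), April (30), May (31), June (30): 28 + 31 + 30 + 31 + 30 = 150 days.
July 1–3, 2314: 3 days.
Residual: 180 days.
Total: 15885 days.
15885 mod 7 = 2, so 2 days after Wednesday is Friday.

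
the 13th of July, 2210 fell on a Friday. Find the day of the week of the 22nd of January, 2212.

July 2210: 31 − 13 = 18 days remain.
Then 17 full months totalling 518 days.
January 1–22, 2212: 22 days.
Total: 18 + 518 + 22 = 558 days.
558 mod 7 = 5, so 5 days after Friday is Wednesday.

Wednesday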